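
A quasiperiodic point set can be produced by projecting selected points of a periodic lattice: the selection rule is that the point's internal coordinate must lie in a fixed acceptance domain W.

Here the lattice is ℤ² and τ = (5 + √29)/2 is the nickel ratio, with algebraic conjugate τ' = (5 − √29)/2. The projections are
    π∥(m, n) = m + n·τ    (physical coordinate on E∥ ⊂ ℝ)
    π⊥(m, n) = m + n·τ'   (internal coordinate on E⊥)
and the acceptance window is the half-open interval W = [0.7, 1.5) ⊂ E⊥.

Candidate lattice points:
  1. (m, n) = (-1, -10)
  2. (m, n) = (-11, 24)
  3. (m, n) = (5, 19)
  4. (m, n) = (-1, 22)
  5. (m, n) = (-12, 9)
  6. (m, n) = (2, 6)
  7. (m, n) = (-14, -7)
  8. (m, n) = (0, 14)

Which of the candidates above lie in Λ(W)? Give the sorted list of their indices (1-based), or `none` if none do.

τ' = (5−√29)/2 ≈ -0.192582.
#1 (-1,-10): internal coord -1 + (-10)·τ' = +0.925824; +0.925824 ∈ [0.7, 1.5) → IN Λ
#2 (-11,24): internal coord -11 + (24)·τ' = -15.621978; -15.621978 ∉ [0.7, 1.5) → out
#3 (5,19): internal coord 5 + (19)·τ' = +1.340934; +1.340934 ∈ [0.7, 1.5) → IN Λ
#4 (-1,22): internal coord -1 + (22)·τ' = -5.236813; -5.236813 ∉ [0.7, 1.5) → out
#5 (-12,9): internal coord -12 + (9)·τ' = -13.733242; -13.733242 ∉ [0.7, 1.5) → out
#6 (2,6): internal coord 2 + (6)·τ' = +0.844506; +0.844506 ∈ [0.7, 1.5) → IN Λ
#7 (-14,-7): internal coord -14 + (-7)·τ' = -12.651923; -12.651923 ∉ [0.7, 1.5) → out
#8 (0,14): internal coord 0 + (14)·τ' = -2.696154; -2.696154 ∉ [0.7, 1.5) → out

1, 3, 6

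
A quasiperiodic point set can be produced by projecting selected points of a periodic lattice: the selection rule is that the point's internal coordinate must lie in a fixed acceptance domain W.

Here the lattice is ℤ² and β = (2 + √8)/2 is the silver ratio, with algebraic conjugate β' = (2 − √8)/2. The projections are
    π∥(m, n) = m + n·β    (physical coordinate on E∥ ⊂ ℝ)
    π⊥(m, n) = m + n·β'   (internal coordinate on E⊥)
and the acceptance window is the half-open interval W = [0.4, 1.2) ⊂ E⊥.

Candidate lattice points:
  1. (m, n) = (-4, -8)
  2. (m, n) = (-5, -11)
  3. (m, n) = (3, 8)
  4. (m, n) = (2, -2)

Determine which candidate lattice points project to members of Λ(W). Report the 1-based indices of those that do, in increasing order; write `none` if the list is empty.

none

Compute β' = (2−√8)/2 = -0.414214, so π⊥(m,n) = m -0.414214·n.
#1 (-4,-8): internal coord -4 + (-8)·β' = -0.686292; -0.686292 ∉ [0.4, 1.2) → out
#2 (-5,-11): internal coord -5 + (-11)·β' = -0.443651; -0.443651 ∉ [0.4, 1.2) → out
#3 (3,8): internal coord 3 + (8)·β' = -0.313708; -0.313708 ∉ [0.4, 1.2) → out
#4 (2,-2): internal coord 2 + (-2)·β' = +2.828427; +2.828427 ∉ [0.4, 1.2) → out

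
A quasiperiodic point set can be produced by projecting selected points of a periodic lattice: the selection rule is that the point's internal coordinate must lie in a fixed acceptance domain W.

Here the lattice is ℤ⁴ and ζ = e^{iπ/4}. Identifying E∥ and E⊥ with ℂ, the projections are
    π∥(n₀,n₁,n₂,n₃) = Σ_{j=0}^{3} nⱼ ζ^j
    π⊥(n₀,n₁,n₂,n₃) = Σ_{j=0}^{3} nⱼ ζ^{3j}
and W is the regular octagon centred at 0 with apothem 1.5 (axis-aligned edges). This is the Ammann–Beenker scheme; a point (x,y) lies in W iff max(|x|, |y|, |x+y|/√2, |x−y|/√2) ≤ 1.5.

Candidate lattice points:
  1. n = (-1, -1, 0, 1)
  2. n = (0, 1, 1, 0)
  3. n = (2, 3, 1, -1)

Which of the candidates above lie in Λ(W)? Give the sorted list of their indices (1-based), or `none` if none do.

Internal map: ζ^{3j} for j=0..3 gives (1,0), (−√2/2,√2/2), (0,−1), (√2/2,√2/2).
candidate 1: n = (-1, -1, 0, 1) → π⊥ ≈ (+0.414214, +0.000000); max(|x|,|y|,|x±y|/√2) = 0.414214 ≤ 1.5 ⇒ ∈ W
candidate 2: n = (0, 1, 1, 0) → π⊥ ≈ (-0.707107, -0.292893); max(|x|,|y|,|x±y|/√2) = 0.707107 ≤ 1.5 ⇒ ∈ W
candidate 3: n = (2, 3, 1, -1) → π⊥ ≈ (-0.828427, +0.414214); max(|x|,|y|,|x±y|/√2) = 0.878680 ≤ 1.5 ⇒ ∈ W

1, 2, 3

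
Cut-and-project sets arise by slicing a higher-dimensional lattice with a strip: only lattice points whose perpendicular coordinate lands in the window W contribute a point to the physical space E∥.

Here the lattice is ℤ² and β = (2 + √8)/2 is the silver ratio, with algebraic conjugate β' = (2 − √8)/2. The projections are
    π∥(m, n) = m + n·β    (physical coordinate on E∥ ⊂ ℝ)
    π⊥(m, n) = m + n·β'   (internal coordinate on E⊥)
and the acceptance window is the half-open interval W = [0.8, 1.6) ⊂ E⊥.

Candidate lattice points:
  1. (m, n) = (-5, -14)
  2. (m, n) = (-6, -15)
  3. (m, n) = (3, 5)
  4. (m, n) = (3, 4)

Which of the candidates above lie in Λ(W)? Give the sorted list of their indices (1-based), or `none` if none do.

3, 4

Compute β' = (2−√8)/2 = -0.4142, so π⊥(m,n) = m -0.4142·n.
candidate 1: (m,n)=(-5,-14) → π∥ = -5-14·β ≈ -38.7990, π⊥ = -5-14·β' ≈ 0.7990 ∉ [0.8, 1.6) ⇒ out
candidate 2: (m,n)=(-6,-15) → π∥ = -6-15·β ≈ -42.2132, π⊥ = -6-15·β' ≈ 0.2132 ∉ [0.8, 1.6) ⇒ out
candidate 3: (m,n)=(3,5) → π∥ = 3+5·β ≈ 15.0711, π⊥ = 3+5·β' ≈ 0.9289 ∈ [0.8, 1.6) ⇒ IN Λ
candidate 4: (m,n)=(3,4) → π∥ = 3+4·β ≈ 12.6569, π⊥ = 3+4·β' ≈ 1.3431 ∈ [0.8, 1.6) ⇒ IN Λ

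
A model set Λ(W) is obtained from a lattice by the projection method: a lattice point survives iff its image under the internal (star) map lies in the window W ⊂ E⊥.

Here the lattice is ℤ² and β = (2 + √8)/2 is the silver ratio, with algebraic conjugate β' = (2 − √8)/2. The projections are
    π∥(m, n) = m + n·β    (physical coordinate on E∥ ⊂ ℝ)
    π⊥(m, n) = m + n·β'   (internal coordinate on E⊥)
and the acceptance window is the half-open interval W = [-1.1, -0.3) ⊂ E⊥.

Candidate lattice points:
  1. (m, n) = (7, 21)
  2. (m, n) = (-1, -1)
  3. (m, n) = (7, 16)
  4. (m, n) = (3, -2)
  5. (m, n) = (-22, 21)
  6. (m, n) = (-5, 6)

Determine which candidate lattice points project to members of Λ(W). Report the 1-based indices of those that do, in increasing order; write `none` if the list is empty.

Numerically β ≈ 2.4142 and β' = −1/β ≈ -0.4142.
candidate 1: (m,n)=(7,21) → π∥ = 7+21·β ≈ 57.6985, π⊥ = 7+21·β' ≈ -1.6985 ∉ [-1.1, -0.3) ⇒ out
candidate 2: (m,n)=(-1,-1) → π∥ = -1-1·β ≈ -3.4142, π⊥ = -1-1·β' ≈ -0.5858 ∈ [-1.1, -0.3) ⇒ IN Λ
candidate 3: (m,n)=(7,16) → π∥ = 7+16·β ≈ 45.6274, π⊥ = 7+16·β' ≈ 0.3726 ∉ [-1.1, -0.3) ⇒ out
candidate 4: (m,n)=(3,-2) → π∥ = 3-2·β ≈ -1.8284, π⊥ = 3-2·β' ≈ 3.8284 ∉ [-1.1, -0.3) ⇒ out
candidate 5: (m,n)=(-22,21) → π∥ = -22+21·β ≈ 28.6985, π⊥ = -22+21·β' ≈ -30.6985 ∉ [-1.1, -0.3) ⇒ out
candidate 6: (m,n)=(-5,6) → π∥ = -5+6·β ≈ 9.4853, π⊥ = -5+6·β' ≈ -7.4853 ∉ [-1.1, -0.3) ⇒ out

2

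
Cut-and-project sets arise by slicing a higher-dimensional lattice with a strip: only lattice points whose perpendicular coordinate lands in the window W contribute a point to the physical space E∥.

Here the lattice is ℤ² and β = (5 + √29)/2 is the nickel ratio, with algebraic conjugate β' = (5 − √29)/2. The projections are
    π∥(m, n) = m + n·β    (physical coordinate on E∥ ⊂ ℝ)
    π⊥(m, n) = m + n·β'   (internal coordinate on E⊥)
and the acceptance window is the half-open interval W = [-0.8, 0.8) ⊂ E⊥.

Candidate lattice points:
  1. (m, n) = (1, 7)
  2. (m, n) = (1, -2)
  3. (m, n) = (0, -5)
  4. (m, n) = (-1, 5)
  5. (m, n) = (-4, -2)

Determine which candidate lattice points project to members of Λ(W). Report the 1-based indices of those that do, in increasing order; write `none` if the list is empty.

1

Compute β' = (5−√29)/2 = -0.19258, so π⊥(m,n) = m -0.19258·n.
[1] lift (1,7): star map gives -0.34808; window check -0.8 ≤ -0.34808 < 0.8 is true → IN Λ
[2] lift (1,-2): star map gives 1.38516; window check -0.8 ≤ 1.38516 < 0.8 is false → out
[3] lift (0,-5): star map gives 0.96291; window check -0.8 ≤ 0.96291 < 0.8 is false → out
[4] lift (-1,5): star map gives -1.96291; window check -0.8 ≤ -1.96291 < 0.8 is false → out
[5] lift (-4,-2): star map gives -3.61484; window check -0.8 ≤ -3.61484 < 0.8 is false → out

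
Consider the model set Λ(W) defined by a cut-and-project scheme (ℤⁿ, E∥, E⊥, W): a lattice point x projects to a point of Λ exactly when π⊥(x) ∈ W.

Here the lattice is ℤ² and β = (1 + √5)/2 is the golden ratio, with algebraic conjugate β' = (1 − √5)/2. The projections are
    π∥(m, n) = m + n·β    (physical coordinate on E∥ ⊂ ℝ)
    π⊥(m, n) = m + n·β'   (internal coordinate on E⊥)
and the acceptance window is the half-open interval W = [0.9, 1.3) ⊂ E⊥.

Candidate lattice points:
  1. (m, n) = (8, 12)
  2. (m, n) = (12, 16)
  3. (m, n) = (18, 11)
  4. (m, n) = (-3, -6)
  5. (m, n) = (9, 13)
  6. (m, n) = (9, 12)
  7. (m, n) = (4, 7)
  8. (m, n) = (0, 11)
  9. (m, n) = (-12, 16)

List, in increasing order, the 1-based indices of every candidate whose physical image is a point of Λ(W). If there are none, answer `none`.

Compute β' = (1−√5)/2 = -0.61803, so π⊥(m,n) = m -0.61803·n.
#1 (8,12): internal coord 8 + (12)·β' = +0.58359; +0.58359 ∉ [0.9, 1.3) → out
#2 (12,16): internal coord 12 + (16)·β' = +2.11146; +2.11146 ∉ [0.9, 1.3) → out
#3 (18,11): internal coord 18 + (11)·β' = +11.20163; +11.20163 ∉ [0.9, 1.3) → out
#4 (-3,-6): internal coord -3 + (-6)·β' = +0.70820; +0.70820 ∉ [0.9, 1.3) → out
#5 (9,13): internal coord 9 + (13)·β' = +0.96556; +0.96556 ∈ [0.9, 1.3) → IN Λ
#6 (9,12): internal coord 9 + (12)·β' = +1.58359; +1.58359 ∉ [0.9, 1.3) → out
#7 (4,7): internal coord 4 + (7)·β' = -0.32624; -0.32624 ∉ [0.9, 1.3) → out
#8 (0,11): internal coord 0 + (11)·β' = -6.79837; -6.79837 ∉ [0.9, 1.3) → out
#9 (-12,16): internal coord -12 + (16)·β' = -21.88854; -21.88854 ∉ [0.9, 1.3) → out

5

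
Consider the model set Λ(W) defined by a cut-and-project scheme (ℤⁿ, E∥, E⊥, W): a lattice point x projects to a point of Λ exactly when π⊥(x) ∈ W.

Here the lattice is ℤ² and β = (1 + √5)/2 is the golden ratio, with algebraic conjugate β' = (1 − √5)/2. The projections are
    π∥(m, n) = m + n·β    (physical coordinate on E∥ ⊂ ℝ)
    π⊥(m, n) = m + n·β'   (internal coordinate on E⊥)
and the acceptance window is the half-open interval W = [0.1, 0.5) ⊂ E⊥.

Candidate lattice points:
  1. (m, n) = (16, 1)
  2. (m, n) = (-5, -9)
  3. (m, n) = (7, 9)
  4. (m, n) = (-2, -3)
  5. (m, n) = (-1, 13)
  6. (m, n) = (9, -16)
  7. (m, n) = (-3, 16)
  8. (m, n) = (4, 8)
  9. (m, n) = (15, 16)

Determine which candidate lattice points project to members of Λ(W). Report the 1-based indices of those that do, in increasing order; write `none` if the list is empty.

Compute β' = (1−√5)/2 = -0.6180, so π⊥(m,n) = m -0.6180·n.
[1] lift (16,1): star map gives 15.3820; window check 0.1 ≤ 15.3820 < 0.5 is false → out
[2] lift (-5,-9): star map gives 0.5623; window check 0.1 ≤ 0.5623 < 0.5 is false → out
[3] lift (7,9): star map gives 1.4377; window check 0.1 ≤ 1.4377 < 0.5 is false → out
[4] lift (-2,-3): star map gives -0.1459; window check 0.1 ≤ -0.1459 < 0.5 is false → out
[5] lift (-1,13): star map gives -9.0344; window check 0.1 ≤ -9.0344 < 0.5 is false → out
[6] lift (9,-16): star map gives 18.8885; window check 0.1 ≤ 18.8885 < 0.5 is false → out
[7] lift (-3,16): star map gives -12.8885; window check 0.1 ≤ -12.8885 < 0.5 is false → out
[8] lift (4,8): star map gives -0.9443; window check 0.1 ≤ -0.9443 < 0.5 is false → out
[9] lift (15,16): star map gives 5.1115; window check 0.1 ≤ 5.1115 < 0.5 is false → out

none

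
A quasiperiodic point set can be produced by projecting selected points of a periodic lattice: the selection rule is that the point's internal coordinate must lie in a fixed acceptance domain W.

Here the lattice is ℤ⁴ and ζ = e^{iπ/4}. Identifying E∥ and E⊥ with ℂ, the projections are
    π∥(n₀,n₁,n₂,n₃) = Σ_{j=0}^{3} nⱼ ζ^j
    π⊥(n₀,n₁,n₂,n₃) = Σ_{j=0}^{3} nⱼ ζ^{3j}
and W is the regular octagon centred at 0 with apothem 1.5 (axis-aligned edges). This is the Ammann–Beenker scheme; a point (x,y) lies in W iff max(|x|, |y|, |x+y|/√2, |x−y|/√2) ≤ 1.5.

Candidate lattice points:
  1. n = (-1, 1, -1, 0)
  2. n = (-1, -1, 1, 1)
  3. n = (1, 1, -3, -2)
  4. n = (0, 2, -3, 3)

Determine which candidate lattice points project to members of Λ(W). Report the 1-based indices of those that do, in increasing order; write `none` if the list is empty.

With ζ = e^{iπ/4} the internal vectors are ζ^0,ζ^3,ζ^6,ζ^9.
candidate 1: n = (-1, 1, -1, 0) → π⊥ ≈ (-1.707107, +1.707107); max(|x|,|y|,|x±y|/√2) = 2.414214 > 1.5 ⇒ ∉ W
candidate 2: n = (-1, -1, 1, 1) → π⊥ ≈ (+0.414214, -1.000000); max(|x|,|y|,|x±y|/√2) = 1.000000 ≤ 1.5 ⇒ ∈ W
candidate 3: n = (1, 1, -3, -2) → π⊥ ≈ (-1.121320, +2.292893); max(|x|,|y|,|x±y|/√2) = 2.414214 > 1.5 ⇒ ∉ W
candidate 4: n = (0, 2, -3, 3) → π⊥ ≈ (+0.707107, +6.535534); max(|x|,|y|,|x±y|/√2) = 6.535534 > 1.5 ⇒ ∉ W

2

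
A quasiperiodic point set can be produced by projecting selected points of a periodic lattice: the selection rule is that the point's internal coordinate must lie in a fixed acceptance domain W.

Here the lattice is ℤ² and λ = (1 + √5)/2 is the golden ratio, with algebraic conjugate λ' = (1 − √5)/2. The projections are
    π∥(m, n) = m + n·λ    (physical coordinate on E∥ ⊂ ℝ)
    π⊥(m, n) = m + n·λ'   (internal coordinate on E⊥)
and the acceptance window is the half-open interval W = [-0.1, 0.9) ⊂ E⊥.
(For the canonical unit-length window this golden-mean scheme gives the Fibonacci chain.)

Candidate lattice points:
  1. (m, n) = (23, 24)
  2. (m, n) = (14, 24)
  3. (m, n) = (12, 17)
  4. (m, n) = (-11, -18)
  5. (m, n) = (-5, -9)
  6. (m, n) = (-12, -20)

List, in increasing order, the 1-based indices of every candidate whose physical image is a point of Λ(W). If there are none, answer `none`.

4, 5, 6

Compute λ' = (1−√5)/2 = -0.618034, so π⊥(m,n) = m -0.618034·n.
[1] lift (23,24): star map gives 8.167184; window check -0.1 ≤ 8.167184 < 0.9 is false → out
[2] lift (14,24): star map gives -0.832816; window check -0.1 ≤ -0.832816 < 0.9 is false → out
[3] lift (12,17): star map gives 1.493422; window check -0.1 ≤ 1.493422 < 0.9 is false → out
[4] lift (-11,-18): star map gives 0.124612; window check -0.1 ≤ 0.124612 < 0.9 is true → IN Λ
[5] lift (-5,-9): star map gives 0.562306; window check -0.1 ≤ 0.562306 < 0.9 is true → IN Λ
[6] lift (-12,-20): star map gives 0.360680; window check -0.1 ≤ 0.360680 < 0.9 is true → IN Λ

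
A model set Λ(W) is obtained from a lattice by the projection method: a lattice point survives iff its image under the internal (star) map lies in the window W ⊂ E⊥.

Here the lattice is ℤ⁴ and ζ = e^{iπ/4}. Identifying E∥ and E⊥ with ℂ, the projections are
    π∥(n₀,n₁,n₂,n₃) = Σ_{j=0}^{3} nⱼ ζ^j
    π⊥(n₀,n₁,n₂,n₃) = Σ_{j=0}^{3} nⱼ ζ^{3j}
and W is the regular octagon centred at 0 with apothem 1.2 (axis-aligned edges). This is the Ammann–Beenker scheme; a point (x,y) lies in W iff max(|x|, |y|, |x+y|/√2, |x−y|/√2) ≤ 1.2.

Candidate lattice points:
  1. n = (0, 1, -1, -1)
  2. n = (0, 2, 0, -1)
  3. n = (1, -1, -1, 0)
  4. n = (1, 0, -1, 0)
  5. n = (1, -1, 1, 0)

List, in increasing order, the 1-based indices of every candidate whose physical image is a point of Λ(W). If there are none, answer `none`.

With ζ = e^{iπ/4} the internal vectors are ζ^0,ζ^3,ζ^6,ζ^9.
#1 (0, 1, -1, -1): internal (-1.414214, 1.000000); octagon support 1.707107 vs apothem 1.2 → ∉ W
#2 (0, 2, 0, -1): internal (-2.121320, 0.707107); octagon support 2.121320 vs apothem 1.2 → ∉ W
#3 (1, -1, -1, 0): internal (1.707107, 0.292893); octagon support 1.707107 vs apothem 1.2 → ∉ W
#4 (1, 0, -1, 0): internal (1.000000, 1.000000); octagon support 1.414214 vs apothem 1.2 → ∉ W
#5 (1, -1, 1, 0): internal (1.707107, -1.707107); octagon support 2.414214 vs apothem 1.2 → ∉ W

none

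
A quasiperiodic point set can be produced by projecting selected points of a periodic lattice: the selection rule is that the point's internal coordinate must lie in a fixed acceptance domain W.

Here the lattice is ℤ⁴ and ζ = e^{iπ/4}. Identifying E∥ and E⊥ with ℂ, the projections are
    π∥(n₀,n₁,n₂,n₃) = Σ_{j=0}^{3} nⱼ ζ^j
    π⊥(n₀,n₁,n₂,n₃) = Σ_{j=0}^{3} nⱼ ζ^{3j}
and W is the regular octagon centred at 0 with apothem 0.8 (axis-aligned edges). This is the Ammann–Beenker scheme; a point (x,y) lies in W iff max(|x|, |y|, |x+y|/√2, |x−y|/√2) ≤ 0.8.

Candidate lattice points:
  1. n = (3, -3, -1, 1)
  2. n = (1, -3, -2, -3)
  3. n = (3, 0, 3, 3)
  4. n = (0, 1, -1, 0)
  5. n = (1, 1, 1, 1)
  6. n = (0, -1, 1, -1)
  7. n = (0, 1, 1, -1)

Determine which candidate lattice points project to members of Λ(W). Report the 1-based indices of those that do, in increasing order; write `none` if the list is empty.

none

Internal map: ζ^{3j} for j=0..3 gives (1,0), (−√2/2,√2/2), (0,−1), (√2/2,√2/2).
#1 (3, -3, -1, 1): internal (5.8284, -0.4142); octagon support 5.8284 vs apothem 0.8 → ∉ W
#2 (1, -3, -2, -3): internal (1.0000, -2.2426); octagon support 2.2929 vs apothem 0.8 → ∉ W
#3 (3, 0, 3, 3): internal (5.1213, -0.8787); octagon support 5.1213 vs apothem 0.8 → ∉ W
#4 (0, 1, -1, 0): internal (-0.7071, 1.7071); octagon support 1.7071 vs apothem 0.8 → ∉ W
#5 (1, 1, 1, 1): internal (1.0000, 0.4142); octagon support 1.0000 vs apothem 0.8 → ∉ W
#6 (0, -1, 1, -1): internal (0.0000, -2.4142); octagon support 2.4142 vs apothem 0.8 → ∉ W
#7 (0, 1, 1, -1): internal (-1.4142, -1.0000); octagon support 1.7071 vs apothem 0.8 → ∉ W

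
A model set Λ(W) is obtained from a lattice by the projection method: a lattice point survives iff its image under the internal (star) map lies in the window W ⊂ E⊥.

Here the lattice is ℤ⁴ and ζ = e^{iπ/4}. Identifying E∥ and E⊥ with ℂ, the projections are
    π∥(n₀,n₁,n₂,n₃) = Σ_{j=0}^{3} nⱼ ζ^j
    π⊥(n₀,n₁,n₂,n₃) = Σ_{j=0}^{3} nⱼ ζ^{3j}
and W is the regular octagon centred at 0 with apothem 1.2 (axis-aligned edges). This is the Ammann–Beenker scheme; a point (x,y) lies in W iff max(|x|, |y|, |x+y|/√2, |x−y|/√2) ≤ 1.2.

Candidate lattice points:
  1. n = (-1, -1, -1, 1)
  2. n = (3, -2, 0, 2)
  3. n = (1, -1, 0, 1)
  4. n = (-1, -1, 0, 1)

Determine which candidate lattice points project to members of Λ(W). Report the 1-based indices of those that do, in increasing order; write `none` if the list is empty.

Internal map: ζ^{3j} for j=0..3 gives (1,0), (−√2/2,√2/2), (0,−1), (√2/2,√2/2).
#1 (-1, -1, -1, 1): internal (0.41421, 1.00000); octagon support 1.00000 vs apothem 1.2 → ∈ W
#2 (3, -2, 0, 2): internal (5.82843, 0.00000); octagon support 5.82843 vs apothem 1.2 → ∉ W
#3 (1, -1, 0, 1): internal (2.41421, 0.00000); octagon support 2.41421 vs apothem 1.2 → ∉ W
#4 (-1, -1, 0, 1): internal (0.41421, 0.00000); octagon support 0.41421 vs apothem 1.2 → ∈ W

1, 4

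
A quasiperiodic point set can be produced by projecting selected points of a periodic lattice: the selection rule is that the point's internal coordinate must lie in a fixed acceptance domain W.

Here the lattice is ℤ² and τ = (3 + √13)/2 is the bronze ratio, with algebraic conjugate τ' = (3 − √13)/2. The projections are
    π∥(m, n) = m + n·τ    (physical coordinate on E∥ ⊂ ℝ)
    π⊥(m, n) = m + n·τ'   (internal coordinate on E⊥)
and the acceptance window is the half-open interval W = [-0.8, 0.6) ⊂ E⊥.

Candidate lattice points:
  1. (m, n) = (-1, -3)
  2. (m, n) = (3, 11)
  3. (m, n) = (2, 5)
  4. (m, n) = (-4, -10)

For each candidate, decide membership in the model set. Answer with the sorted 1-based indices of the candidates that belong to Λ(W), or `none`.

1, 2, 3

τ' = (3−√13)/2 ≈ -0.302776.
[1] lift (-1,-3): star map gives -0.091673; window check -0.8 ≤ -0.091673 < 0.6 is true → IN Λ
[2] lift (3,11): star map gives -0.330532; window check -0.8 ≤ -0.330532 < 0.6 is true → IN Λ
[3] lift (2,5): star map gives 0.486122; window check -0.8 ≤ 0.486122 < 0.6 is true → IN Λ
[4] lift (-4,-10): star map gives -0.972244; window check -0.8 ≤ -0.972244 < 0.6 is false → out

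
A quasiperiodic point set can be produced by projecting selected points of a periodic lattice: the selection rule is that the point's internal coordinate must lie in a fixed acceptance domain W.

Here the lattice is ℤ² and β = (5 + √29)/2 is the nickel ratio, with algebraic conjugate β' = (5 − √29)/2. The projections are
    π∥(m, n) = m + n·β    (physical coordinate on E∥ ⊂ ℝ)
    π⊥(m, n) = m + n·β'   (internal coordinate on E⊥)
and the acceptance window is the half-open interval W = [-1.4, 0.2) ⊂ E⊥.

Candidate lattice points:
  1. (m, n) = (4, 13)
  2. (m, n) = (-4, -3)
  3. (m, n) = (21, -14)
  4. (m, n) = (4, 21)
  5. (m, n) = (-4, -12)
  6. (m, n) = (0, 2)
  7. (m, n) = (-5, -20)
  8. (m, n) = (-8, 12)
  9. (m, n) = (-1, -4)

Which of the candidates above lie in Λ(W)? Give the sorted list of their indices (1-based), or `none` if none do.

4, 6, 7, 9

β' = (5−√29)/2 ≈ -0.1926.
[1] lift (4,13): star map gives 1.4964; window check -1.4 ≤ 1.4964 < 0.2 is false → out
[2] lift (-4,-3): star map gives -3.4223; window check -1.4 ≤ -3.4223 < 0.2 is false → out
[3] lift (21,-14): star map gives 23.6962; window check -1.4 ≤ 23.6962 < 0.2 is false → out
[4] lift (4,21): star map gives -0.0442; window check -1.4 ≤ -0.0442 < 0.2 is true → IN Λ
[5] lift (-4,-12): star map gives -1.6890; window check -1.4 ≤ -1.6890 < 0.2 is false → out
[6] lift (0,2): star map gives -0.3852; window check -1.4 ≤ -0.3852 < 0.2 is true → IN Λ
[7] lift (-5,-20): star map gives -1.1484; window check -1.4 ≤ -1.1484 < 0.2 is true → IN Λ
[8] lift (-8,12): star map gives -10.3110; window check -1.4 ≤ -10.3110 < 0.2 is false → out
[9] lift (-1,-4): star map gives -0.2297; window check -1.4 ≤ -0.2297 < 0.2 is true → IN Λ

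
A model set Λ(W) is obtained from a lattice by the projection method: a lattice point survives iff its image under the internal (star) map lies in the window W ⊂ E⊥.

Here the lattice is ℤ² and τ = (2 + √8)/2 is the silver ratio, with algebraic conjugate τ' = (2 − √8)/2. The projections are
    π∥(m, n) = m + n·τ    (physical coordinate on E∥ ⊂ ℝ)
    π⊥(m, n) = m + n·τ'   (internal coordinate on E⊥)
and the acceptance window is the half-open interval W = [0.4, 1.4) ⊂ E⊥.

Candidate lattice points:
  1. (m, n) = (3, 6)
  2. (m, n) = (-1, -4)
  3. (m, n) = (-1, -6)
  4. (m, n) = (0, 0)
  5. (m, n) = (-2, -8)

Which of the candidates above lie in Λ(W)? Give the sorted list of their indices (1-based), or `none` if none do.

Compute τ' = (2−√8)/2 = -0.41421, so π⊥(m,n) = m -0.41421·n.
candidate 1: (m,n)=(3,6) → π∥ = 3+6·τ ≈ 17.48528, π⊥ = 3+6·τ' ≈ 0.51472 ∈ [0.4, 1.4) ⇒ IN Λ
candidate 2: (m,n)=(-1,-4) → π∥ = -1-4·τ ≈ -10.65685, π⊥ = -1-4·τ' ≈ 0.65685 ∈ [0.4, 1.4) ⇒ IN Λ
candidate 3: (m,n)=(-1,-6) → π∥ = -1-6·τ ≈ -15.48528, π⊥ = -1-6·τ' ≈ 1.48528 ∉ [0.4, 1.4) ⇒ out
candidate 4: (m,n)=(0,0) → π∥ = 0+0·τ ≈ 0.00000, π⊥ = 0+0·τ' ≈ 0.00000 ∉ [0.4, 1.4) ⇒ out
candidate 5: (m,n)=(-2,-8) → π∥ = -2-8·τ ≈ -21.31371, π⊥ = -2-8·τ' ≈ 1.31371 ∈ [0.4, 1.4) ⇒ IN Λ

1, 2, 5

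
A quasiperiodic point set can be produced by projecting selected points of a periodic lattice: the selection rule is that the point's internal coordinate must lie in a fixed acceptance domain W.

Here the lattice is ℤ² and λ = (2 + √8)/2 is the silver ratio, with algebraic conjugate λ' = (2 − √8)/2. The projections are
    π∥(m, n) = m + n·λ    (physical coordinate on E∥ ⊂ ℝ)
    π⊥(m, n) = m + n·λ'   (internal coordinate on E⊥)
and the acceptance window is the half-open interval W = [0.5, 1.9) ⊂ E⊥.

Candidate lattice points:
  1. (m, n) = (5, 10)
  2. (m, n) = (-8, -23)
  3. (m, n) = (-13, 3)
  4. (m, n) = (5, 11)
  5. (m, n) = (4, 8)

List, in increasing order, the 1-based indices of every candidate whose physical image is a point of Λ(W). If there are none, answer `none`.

1, 2, 5

Compute λ' = (2−√8)/2 = -0.414214, so π⊥(m,n) = m -0.414214·n.
[1] lift (5,10): star map gives 0.857864; window check 0.5 ≤ 0.857864 < 1.9 is true → IN Λ
[2] lift (-8,-23): star map gives 1.526912; window check 0.5 ≤ 1.526912 < 1.9 is true → IN Λ
[3] lift (-13,3): star map gives -14.242641; window check 0.5 ≤ -14.242641 < 1.9 is false → out
[4] lift (5,11): star map gives 0.443651; window check 0.5 ≤ 0.443651 < 1.9 is false → out
[5] lift (4,8): star map gives 0.686292; window check 0.5 ≤ 0.686292 < 1.9 is true → IN Λ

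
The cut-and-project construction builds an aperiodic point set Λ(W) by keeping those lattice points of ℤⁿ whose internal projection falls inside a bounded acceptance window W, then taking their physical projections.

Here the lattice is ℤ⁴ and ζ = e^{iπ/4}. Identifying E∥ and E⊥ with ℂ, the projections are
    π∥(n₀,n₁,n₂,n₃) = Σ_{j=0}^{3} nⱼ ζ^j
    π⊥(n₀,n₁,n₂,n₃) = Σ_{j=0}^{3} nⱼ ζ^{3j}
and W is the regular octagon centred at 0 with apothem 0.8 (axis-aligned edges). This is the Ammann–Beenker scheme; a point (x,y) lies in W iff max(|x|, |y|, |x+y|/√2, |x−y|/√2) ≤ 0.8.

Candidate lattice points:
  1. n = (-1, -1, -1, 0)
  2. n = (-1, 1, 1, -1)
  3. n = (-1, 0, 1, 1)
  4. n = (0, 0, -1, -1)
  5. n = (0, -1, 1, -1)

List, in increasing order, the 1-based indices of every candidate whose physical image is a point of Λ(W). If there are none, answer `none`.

1, 3, 4

With ζ = e^{iπ/4} the internal vectors are ζ^0,ζ^3,ζ^6,ζ^9.
#1 (-1, -1, -1, 0): internal (-0.292893, 0.292893); octagon support 0.414214 vs apothem 0.8 → ∈ W
#2 (-1, 1, 1, -1): internal (-2.414214, -1.000000); octagon support 2.414214 vs apothem 0.8 → ∉ W
#3 (-1, 0, 1, 1): internal (-0.292893, -0.292893); octagon support 0.414214 vs apothem 0.8 → ∈ W
#4 (0, 0, -1, -1): internal (-0.707107, 0.292893); octagon support 0.707107 vs apothem 0.8 → ∈ W
#5 (0, -1, 1, -1): internal (0.000000, -2.414214); octagon support 2.414214 vs apothem 0.8 → ∉ W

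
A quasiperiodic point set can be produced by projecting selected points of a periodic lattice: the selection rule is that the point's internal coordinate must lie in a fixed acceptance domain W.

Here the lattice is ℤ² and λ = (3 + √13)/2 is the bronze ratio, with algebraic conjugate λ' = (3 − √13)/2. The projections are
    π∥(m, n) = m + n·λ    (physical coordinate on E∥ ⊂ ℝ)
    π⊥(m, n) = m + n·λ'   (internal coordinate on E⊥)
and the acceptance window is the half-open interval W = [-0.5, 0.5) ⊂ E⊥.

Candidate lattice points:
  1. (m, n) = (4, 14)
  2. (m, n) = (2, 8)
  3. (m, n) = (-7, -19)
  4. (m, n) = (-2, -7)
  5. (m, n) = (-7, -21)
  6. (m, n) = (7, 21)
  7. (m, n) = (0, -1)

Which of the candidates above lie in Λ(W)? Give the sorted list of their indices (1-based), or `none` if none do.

1, 2, 4, 7

λ' = (3−√13)/2 ≈ -0.3028.
[1] lift (4,14): star map gives -0.2389; window check -0.5 ≤ -0.2389 < 0.5 is true → IN Λ
[2] lift (2,8): star map gives -0.4222; window check -0.5 ≤ -0.4222 < 0.5 is true → IN Λ
[3] lift (-7,-19): star map gives -1.2473; window check -0.5 ≤ -1.2473 < 0.5 is false → out
[4] lift (-2,-7): star map gives 0.1194; window check -0.5 ≤ 0.1194 < 0.5 is true → IN Λ
[5] lift (-7,-21): star map gives -0.6417; window check -0.5 ≤ -0.6417 < 0.5 is false → out
[6] lift (7,21): star map gives 0.6417; window check -0.5 ≤ 0.6417 < 0.5 is false → out
[7] lift (0,-1): star map gives 0.3028; window check -0.5 ≤ 0.3028 < 0.5 is true → IN Λ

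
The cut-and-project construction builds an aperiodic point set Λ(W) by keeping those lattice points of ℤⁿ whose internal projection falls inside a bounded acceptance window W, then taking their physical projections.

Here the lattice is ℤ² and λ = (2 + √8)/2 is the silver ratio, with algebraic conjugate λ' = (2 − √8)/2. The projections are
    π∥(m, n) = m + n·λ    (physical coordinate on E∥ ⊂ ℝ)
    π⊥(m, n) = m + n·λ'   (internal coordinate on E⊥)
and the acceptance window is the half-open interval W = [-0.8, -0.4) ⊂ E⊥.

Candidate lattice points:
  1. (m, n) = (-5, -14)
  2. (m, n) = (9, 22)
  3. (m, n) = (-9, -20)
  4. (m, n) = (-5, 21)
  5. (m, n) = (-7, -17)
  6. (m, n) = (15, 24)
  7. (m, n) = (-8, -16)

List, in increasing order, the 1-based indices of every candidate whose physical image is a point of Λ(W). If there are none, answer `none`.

3

Compute λ' = (2−√8)/2 = -0.41421, so π⊥(m,n) = m -0.41421·n.
[1] lift (-5,-14): star map gives 0.79899; window check -0.8 ≤ 0.79899 < -0.4 is false → out
[2] lift (9,22): star map gives -0.11270; window check -0.8 ≤ -0.11270 < -0.4 is false → out
[3] lift (-9,-20): star map gives -0.71573; window check -0.8 ≤ -0.71573 < -0.4 is true → IN Λ
[4] lift (-5,21): star map gives -13.69848; window check -0.8 ≤ -13.69848 < -0.4 is false → out
[5] lift (-7,-17): star map gives 0.04163; window check -0.8 ≤ 0.04163 < -0.4 is false → out
[6] lift (15,24): star map gives 5.05887; window check -0.8 ≤ 5.05887 < -0.4 is false → out
[7] lift (-8,-16): star map gives -1.37258; window check -0.8 ≤ -1.37258 < -0.4 is false → out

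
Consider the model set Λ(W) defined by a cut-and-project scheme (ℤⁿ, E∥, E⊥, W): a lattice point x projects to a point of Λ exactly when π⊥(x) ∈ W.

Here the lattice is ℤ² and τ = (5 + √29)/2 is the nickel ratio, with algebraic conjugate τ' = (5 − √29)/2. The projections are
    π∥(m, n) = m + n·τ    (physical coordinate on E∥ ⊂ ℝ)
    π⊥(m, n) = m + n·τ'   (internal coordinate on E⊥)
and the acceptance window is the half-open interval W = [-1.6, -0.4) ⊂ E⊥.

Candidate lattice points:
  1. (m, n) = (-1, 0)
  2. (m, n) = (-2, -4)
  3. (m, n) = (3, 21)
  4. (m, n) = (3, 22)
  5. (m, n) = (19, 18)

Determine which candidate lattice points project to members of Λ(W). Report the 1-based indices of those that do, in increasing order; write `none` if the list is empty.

1, 2, 3, 4

Compute τ' = (5−√29)/2 = -0.19258, so π⊥(m,n) = m -0.19258·n.
[1] lift (-1,0): star map gives -1.00000; window check -1.6 ≤ -1.00000 < -0.4 is true → IN Λ
[2] lift (-2,-4): star map gives -1.22967; window check -1.6 ≤ -1.22967 < -0.4 is true → IN Λ
[3] lift (3,21): star map gives -1.04423; window check -1.6 ≤ -1.04423 < -0.4 is true → IN Λ
[4] lift (3,22): star map gives -1.23681; window check -1.6 ≤ -1.23681 < -0.4 is true → IN Λ
[5] lift (19,18): star map gives 15.53352; window check -1.6 ≤ 15.53352 < -0.4 is false → out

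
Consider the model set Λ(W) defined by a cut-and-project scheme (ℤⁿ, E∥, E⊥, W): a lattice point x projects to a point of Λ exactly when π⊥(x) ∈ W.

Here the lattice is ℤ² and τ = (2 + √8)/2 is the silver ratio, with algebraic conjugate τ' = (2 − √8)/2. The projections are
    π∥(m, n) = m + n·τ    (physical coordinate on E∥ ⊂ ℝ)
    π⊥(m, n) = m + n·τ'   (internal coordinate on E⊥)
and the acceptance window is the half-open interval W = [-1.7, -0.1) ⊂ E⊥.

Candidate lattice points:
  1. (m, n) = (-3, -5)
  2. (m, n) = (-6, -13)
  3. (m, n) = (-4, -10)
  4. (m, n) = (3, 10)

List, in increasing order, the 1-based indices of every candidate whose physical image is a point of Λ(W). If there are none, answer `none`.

τ' = (2−√8)/2 ≈ -0.4142.
#1 (-3,-5): internal coord -3 + (-5)·τ' = -0.9289; -0.9289 ∈ [-1.7, -0.1) → IN Λ
#2 (-6,-13): internal coord -6 + (-13)·τ' = -0.6152; -0.6152 ∈ [-1.7, -0.1) → IN Λ
#3 (-4,-10): internal coord -4 + (-10)·τ' = +0.1421; +0.1421 ∉ [-1.7, -0.1) → out
#4 (3,10): internal coord 3 + (10)·τ' = -1.1421; -1.1421 ∈ [-1.7, -0.1) → IN Λ

1, 2, 4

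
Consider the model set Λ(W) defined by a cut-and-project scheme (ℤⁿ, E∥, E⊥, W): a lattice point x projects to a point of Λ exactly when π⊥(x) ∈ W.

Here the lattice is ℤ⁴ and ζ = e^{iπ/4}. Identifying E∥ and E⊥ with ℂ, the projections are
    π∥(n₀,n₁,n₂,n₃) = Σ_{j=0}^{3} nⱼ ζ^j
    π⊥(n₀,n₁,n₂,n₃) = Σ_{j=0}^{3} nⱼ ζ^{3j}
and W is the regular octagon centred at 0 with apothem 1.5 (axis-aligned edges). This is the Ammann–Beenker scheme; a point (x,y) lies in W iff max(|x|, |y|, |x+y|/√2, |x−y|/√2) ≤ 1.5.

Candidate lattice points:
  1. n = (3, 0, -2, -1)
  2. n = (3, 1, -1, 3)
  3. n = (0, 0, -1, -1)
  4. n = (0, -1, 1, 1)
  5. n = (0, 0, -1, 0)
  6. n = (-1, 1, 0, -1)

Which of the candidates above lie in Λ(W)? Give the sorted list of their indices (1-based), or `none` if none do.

3, 5

Internal map: ζ^{3j} for j=0..3 gives (1,0), (−√2/2,√2/2), (0,−1), (√2/2,√2/2).
candidate 1: n = (3, 0, -2, -1) → π⊥ ≈ (+2.2929, +1.2929); max(|x|,|y|,|x±y|/√2) = 2.5355 > 1.5 ⇒ ∉ W
candidate 2: n = (3, 1, -1, 3) → π⊥ ≈ (+4.4142, +3.8284); max(|x|,|y|,|x±y|/√2) = 5.8284 > 1.5 ⇒ ∉ W
candidate 3: n = (0, 0, -1, -1) → π⊥ ≈ (-0.7071, +0.2929); max(|x|,|y|,|x±y|/√2) = 0.7071 ≤ 1.5 ⇒ ∈ W
candidate 4: n = (0, -1, 1, 1) → π⊥ ≈ (+1.4142, -1.0000); max(|x|,|y|,|x±y|/√2) = 1.7071 > 1.5 ⇒ ∉ W
candidate 5: n = (0, 0, -1, 0) → π⊥ ≈ (+0.0000, +1.0000); max(|x|,|y|,|x±y|/√2) = 1.0000 ≤ 1.5 ⇒ ∈ W
candidate 6: n = (-1, 1, 0, -1) → π⊥ ≈ (-2.4142, +0.0000); max(|x|,|y|,|x±y|/√2) = 2.4142 > 1.5 ⇒ ∉ W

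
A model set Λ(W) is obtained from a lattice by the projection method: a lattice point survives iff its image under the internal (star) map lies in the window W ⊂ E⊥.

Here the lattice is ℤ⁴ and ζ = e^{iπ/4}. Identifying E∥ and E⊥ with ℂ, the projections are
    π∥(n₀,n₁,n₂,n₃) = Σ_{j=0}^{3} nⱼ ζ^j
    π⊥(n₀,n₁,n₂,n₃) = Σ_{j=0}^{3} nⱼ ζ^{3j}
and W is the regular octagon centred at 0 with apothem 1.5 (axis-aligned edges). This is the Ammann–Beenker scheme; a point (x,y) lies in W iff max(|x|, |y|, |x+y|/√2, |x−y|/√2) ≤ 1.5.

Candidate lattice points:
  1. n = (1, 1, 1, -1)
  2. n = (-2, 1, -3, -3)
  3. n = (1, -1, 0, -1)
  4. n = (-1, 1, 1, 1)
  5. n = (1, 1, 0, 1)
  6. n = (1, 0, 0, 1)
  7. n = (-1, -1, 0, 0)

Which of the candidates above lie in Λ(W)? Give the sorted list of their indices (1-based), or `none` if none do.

1, 4, 7

π⊥(n) = n₀ + n₁ζ³ + n₂ζ⁶ + n₃ζ⁹ where ζ = e^{iπ/4}.
candidate 1: n = (1, 1, 1, -1) → π⊥ ≈ (-0.41421, -1.00000); max(|x|,|y|,|x±y|/√2) = 1.00000 ≤ 1.5 ⇒ ∈ W
candidate 2: n = (-2, 1, -3, -3) → π⊥ ≈ (-4.82843, +1.58579); max(|x|,|y|,|x±y|/√2) = 4.82843 > 1.5 ⇒ ∉ W
candidate 3: n = (1, -1, 0, -1) → π⊥ ≈ (+1.00000, -1.41421); max(|x|,|y|,|x±y|/√2) = 1.70711 > 1.5 ⇒ ∉ W
candidate 4: n = (-1, 1, 1, 1) → π⊥ ≈ (-1.00000, +0.41421); max(|x|,|y|,|x±y|/√2) = 1.00000 ≤ 1.5 ⇒ ∈ W
candidate 5: n = (1, 1, 0, 1) → π⊥ ≈ (+1.00000, +1.41421); max(|x|,|y|,|x±y|/√2) = 1.70711 > 1.5 ⇒ ∉ W
candidate 6: n = (1, 0, 0, 1) → π⊥ ≈ (+1.70711, +0.70711); max(|x|,|y|,|x±y|/√2) = 1.70711 > 1.5 ⇒ ∉ W
candidate 7: n = (-1, -1, 0, 0) → π⊥ ≈ (-0.29289, -0.70711); max(|x|,|y|,|x±y|/√2) = 0.70711 ≤ 1.5 ⇒ ∈ W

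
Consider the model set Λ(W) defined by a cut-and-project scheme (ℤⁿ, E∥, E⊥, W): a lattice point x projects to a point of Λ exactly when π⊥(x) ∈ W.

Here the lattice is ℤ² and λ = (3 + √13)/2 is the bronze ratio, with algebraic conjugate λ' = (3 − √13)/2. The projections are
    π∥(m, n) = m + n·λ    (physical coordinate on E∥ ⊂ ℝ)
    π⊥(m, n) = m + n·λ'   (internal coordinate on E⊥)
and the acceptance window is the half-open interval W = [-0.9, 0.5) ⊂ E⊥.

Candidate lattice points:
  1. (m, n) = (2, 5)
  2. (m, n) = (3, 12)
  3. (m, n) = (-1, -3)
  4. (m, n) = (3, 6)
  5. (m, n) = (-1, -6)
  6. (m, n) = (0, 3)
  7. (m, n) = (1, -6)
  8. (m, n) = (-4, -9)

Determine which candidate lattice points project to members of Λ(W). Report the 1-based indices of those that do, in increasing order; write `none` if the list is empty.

1, 2, 3

Numerically λ ≈ 3.3028 and λ' = −1/λ ≈ -0.3028.
#1 (2,5): internal coord 2 + (5)·λ' = +0.4861; +0.4861 ∈ [-0.9, 0.5) → IN Λ
#2 (3,12): internal coord 3 + (12)·λ' = -0.6333; -0.6333 ∈ [-0.9, 0.5) → IN Λ
#3 (-1,-3): internal coord -1 + (-3)·λ' = -0.0917; -0.0917 ∈ [-0.9, 0.5) → IN Λ
#4 (3,6): internal coord 3 + (6)·λ' = +1.1833; +1.1833 ∉ [-0.9, 0.5) → out
#5 (-1,-6): internal coord -1 + (-6)·λ' = +0.8167; +0.8167 ∉ [-0.9, 0.5) → out
#6 (0,3): internal coord 0 + (3)·λ' = -0.9083; -0.9083 ∉ [-0.9, 0.5) → out
#7 (1,-6): internal coord 1 + (-6)·λ' = +2.8167; +2.8167 ∉ [-0.9, 0.5) → out
#8 (-4,-9): internal coord -4 + (-9)·λ' = -1.2750; -1.2750 ∉ [-0.9, 0.5) → out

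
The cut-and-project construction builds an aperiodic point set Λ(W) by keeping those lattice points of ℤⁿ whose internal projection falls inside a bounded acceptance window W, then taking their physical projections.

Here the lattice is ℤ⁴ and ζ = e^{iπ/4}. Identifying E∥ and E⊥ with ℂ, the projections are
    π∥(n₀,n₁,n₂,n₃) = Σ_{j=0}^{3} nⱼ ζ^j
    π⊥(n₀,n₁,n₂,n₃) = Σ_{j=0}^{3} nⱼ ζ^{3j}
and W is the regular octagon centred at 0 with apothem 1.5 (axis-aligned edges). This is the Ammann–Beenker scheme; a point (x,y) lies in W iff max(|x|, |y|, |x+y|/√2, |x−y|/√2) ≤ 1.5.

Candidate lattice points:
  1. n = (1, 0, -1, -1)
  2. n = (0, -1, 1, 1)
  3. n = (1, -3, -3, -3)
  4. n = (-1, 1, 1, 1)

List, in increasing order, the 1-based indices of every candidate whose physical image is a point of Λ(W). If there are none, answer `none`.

With ζ = e^{iπ/4} the internal vectors are ζ^0,ζ^3,ζ^6,ζ^9.
candidate 1: n = (1, 0, -1, -1) → π⊥ ≈ (+0.29289, +0.29289); max(|x|,|y|,|x±y|/√2) = 0.41421 ≤ 1.5 ⇒ ∈ W
candidate 2: n = (0, -1, 1, 1) → π⊥ ≈ (+1.41421, -1.00000); max(|x|,|y|,|x±y|/√2) = 1.70711 > 1.5 ⇒ ∉ W
candidate 3: n = (1, -3, -3, -3) → π⊥ ≈ (+1.00000, -1.24264); max(|x|,|y|,|x±y|/√2) = 1.58579 > 1.5 ⇒ ∉ W
candidate 4: n = (-1, 1, 1, 1) → π⊥ ≈ (-1.00000, +0.41421); max(|x|,|y|,|x±y|/√2) = 1.00000 ≤ 1.5 ⇒ ∈ W

1, 4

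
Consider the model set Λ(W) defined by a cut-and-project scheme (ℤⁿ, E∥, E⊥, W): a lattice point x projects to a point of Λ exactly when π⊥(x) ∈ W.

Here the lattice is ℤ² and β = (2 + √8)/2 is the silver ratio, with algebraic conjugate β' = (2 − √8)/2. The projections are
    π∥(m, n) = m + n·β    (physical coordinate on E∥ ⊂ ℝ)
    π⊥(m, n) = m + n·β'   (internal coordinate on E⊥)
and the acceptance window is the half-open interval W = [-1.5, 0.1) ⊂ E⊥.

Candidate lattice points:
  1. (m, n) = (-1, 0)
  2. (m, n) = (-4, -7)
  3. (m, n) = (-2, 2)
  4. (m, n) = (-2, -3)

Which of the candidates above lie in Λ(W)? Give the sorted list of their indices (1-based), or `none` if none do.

Numerically β ≈ 2.414214 and β' = −1/β ≈ -0.414214.
candidate 1: (m,n)=(-1,0) → π∥ = -1+0·β ≈ -1.000000, π⊥ = -1+0·β' ≈ -1.000000 ∈ [-1.5, 0.1) ⇒ IN Λ
candidate 2: (m,n)=(-4,-7) → π∥ = -4-7·β ≈ -20.899495, π⊥ = -4-7·β' ≈ -1.100505 ∈ [-1.5, 0.1) ⇒ IN Λ
candidate 3: (m,n)=(-2,2) → π∥ = -2+2·β ≈ 2.828427, π⊥ = -2+2·β' ≈ -2.828427 ∉ [-1.5, 0.1) ⇒ out
candidate 4: (m,n)=(-2,-3) → π∥ = -2-3·β ≈ -9.242641, π⊥ = -2-3·β' ≈ -0.757359 ∈ [-1.5, 0.1) ⇒ IN Λ

1, 2, 4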